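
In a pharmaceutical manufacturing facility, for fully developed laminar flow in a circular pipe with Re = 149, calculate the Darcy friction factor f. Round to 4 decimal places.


f = 64 / Re
f = 64 / 149
f = 0.4295


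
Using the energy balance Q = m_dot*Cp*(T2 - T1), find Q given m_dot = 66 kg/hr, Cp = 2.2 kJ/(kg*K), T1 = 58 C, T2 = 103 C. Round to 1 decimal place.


Q = m_dot * Cp * (T2 - T1)
Q = 66 * 2.2 * (103 - 58)
Q = 66 * 2.2 * 45
Q = 6534.0 kJ/hr


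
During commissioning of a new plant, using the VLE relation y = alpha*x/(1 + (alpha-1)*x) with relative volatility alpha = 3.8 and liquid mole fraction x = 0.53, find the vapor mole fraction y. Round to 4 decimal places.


y = alpha*x / (1 + (alpha-1)*x)
y = 3.8*0.53 / (1 + (3.8-1)*0.53)
y = 2.014 / (1 + 1.484)
y = 2.014 / 2.484
y = 0.8108


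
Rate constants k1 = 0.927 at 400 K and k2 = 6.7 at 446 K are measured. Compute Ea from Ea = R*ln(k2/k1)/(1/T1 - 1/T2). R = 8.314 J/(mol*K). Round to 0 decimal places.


Ea = R * ln(k2/k1) / (1/T1 - 1/T2)
ln(k2/k1) = ln(6.7/0.927) = 1.9779092
1/T1 - 1/T2 = 1/400 - 1/446 = 0.000257847534
Ea = 8.314 * 1.9779092 / 0.000257847534
Ea = 63775 J/mol


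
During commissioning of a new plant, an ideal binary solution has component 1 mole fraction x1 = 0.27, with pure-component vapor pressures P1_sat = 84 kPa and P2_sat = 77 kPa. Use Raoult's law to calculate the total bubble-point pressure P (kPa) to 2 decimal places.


P = x1*P1_sat + x2*P2_sat
x2 = 1 - x1 = 1 - 0.27 = 0.73
P = 0.27*84 + 0.73*77
P = 22.68 + 56.21
P = 78.89 kPa


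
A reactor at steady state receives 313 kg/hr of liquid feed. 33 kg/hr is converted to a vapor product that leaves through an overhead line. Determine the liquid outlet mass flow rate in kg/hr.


Steady-state mass balance on the main outlet: F_out = F_in - F_removed
F_out = 313 - 33
F_out = 280 kg/hr


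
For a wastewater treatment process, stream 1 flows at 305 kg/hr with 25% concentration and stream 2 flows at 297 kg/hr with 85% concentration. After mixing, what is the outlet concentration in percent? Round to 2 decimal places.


Mass balance on solute: F1*x1 + F2*x2 = F3*x3
F3 = F1 + F2 = 305 + 297 = 602 kg/hr
x3 = (F1*x1 + F2*x2)/F3
x3 = (305*0.25 + 297*0.85) / 602
x3 = 54.60%


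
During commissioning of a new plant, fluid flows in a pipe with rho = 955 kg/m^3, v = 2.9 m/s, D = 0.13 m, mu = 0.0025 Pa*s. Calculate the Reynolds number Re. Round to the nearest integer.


Re = rho * v * D / mu
Re = 955 * 2.9 * 0.13 / 0.0025
Re = 360.035 / 0.0025
Re = 144014


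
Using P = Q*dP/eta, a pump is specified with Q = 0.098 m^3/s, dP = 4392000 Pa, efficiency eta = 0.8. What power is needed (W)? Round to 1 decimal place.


P = Q * dP / eta
P = 0.098 * 4392000 / 0.8
P = 430416.0 / 0.8
P = 538020.0 W


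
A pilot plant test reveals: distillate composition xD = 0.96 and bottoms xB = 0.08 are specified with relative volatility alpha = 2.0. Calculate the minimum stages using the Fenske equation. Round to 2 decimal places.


N_min = ln((xD*(1-xB))/(xB*(1-xD))) / ln(alpha)
Numerator inside ln: 0.8832 / 0.0032 = 276.0
ln(276.0) = 5.620401
ln(alpha) = ln(2.0) = 0.693147
N_min = 5.620401 / 0.693147 = 8.11


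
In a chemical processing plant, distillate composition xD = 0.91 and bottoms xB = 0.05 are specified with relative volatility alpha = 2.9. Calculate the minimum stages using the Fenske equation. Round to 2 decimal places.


N_min = ln((xD*(1-xB))/(xB*(1-xD))) / ln(alpha)
Numerator inside ln: 0.8645 / 0.0045 = 192.111111
ln(192.111111) = 5.258074
ln(alpha) = ln(2.9) = 1.064711
N_min = 5.258074 / 1.064711 = 4.94


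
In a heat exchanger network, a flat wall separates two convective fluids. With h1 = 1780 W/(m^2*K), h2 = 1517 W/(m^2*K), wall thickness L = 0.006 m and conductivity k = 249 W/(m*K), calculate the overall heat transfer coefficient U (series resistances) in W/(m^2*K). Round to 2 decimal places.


1/U = 1/h1 + L/k + 1/h2
1/U = 1/1780 + 0.006/249 + 1/1517
1/U = 0.0005617978 + 2.40964e-05 + 0.0006591958
1/U = 0.00124509
U = 803.15 W/(m^2*K)


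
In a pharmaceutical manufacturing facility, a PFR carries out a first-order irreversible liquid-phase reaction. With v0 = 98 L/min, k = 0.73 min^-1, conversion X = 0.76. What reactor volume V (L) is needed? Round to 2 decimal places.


V = (v0/k) * ln(1/(1-X))
V = (98/0.73) * ln(1/(1-0.76))
V = 134.246575 * ln(4.166667)
V = 134.246575 * 1.427116
V = 191.59 L


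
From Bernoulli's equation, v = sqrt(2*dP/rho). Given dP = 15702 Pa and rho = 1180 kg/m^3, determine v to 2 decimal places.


v = sqrt(2*dP/rho)
v = sqrt(2*15702/1180)
v = sqrt(26.613559)
v = 5.16 m/s


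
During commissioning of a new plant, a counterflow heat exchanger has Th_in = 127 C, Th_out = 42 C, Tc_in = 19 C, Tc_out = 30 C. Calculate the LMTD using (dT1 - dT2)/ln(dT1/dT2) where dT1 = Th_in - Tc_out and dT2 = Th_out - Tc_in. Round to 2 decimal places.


dT1 = Th_in - Tc_out = 127 - 30 = 97
dT2 = Th_out - Tc_in = 42 - 19 = 23
LMTD = (dT1 - dT2) / ln(dT1/dT2)
LMTD = (97 - 23) / ln(97/23)
LMTD = 51.42 K


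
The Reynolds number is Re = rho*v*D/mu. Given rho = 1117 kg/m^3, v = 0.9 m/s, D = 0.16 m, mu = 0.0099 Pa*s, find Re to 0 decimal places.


Re = rho * v * D / mu
Re = 1117 * 0.9 * 0.16 / 0.0099
Re = 160.848 / 0.0099
Re = 16247


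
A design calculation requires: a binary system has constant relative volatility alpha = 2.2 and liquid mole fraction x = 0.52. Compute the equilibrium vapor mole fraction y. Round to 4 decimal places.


y = alpha*x / (1 + (alpha-1)*x)
y = 2.2*0.52 / (1 + (2.2-1)*0.52)
y = 1.144 / (1 + 0.624)
y = 1.144 / 1.624
y = 0.7044


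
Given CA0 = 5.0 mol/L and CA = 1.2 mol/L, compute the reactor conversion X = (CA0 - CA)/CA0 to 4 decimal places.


X = (CA0 - CA) / CA0
X = (5.0 - 1.2) / 5.0
X = 3.8 / 5.0
X = 0.7600


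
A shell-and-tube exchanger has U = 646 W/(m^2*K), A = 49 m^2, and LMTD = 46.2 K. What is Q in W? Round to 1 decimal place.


Q = U * A * LMTD
Q = 646 * 49 * 46.2
Q = 1462414.8 W


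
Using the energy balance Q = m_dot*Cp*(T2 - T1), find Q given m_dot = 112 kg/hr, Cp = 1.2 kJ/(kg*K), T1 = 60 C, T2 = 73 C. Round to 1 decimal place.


Q = m_dot * Cp * (T2 - T1)
Q = 112 * 1.2 * (73 - 60)
Q = 112 * 1.2 * 13
Q = 1747.2 kJ/hr


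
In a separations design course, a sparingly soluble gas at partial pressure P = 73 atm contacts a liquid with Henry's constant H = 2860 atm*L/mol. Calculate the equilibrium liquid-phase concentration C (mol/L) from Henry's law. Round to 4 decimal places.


C = P / H
C = 73 / 2860
C = 0.0255 mol/L


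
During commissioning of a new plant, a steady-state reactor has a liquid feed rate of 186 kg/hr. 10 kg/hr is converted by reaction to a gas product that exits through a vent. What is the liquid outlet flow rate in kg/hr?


Steady-state mass balance on the main outlet: F_out = F_in - F_removed
F_out = 186 - 10
F_out = 176 kg/hr


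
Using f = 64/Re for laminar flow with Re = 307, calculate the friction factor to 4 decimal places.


f = 64 / Re
f = 64 / 307
f = 0.2085


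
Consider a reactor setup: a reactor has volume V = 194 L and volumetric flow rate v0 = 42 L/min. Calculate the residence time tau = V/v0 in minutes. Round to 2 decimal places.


tau = V / v0
tau = 194 / 42
tau = 4.62 min


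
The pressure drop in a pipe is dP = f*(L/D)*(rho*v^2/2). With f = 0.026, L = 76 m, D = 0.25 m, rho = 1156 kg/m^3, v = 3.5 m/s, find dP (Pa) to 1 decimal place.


dP = f * (L/D) * (rho*v^2/2)
dP = 0.026 * (76/0.25) * (1156*3.5^2/2)
L/D = 304.0
rho*v^2/2 = 1156*12.25/2 = 7080.5
dP = 0.026 * 304.0 * 7080.5
dP = 55964.3 Pa


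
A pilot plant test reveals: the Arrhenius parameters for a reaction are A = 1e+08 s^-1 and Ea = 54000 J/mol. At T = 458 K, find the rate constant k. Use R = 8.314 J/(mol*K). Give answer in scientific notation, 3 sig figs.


k = A * exp(-Ea/(R*T))
k = 1e+08 * exp(-54000 / (8.314 * 458))
k = 1e+08 * exp(-14.181372)
k = 6.94e+01


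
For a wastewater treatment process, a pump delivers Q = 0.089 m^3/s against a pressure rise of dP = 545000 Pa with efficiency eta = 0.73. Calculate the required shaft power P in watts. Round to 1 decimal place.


P = Q * dP / eta
P = 0.089 * 545000 / 0.73
P = 48505.0 / 0.73
P = 66445.2 W


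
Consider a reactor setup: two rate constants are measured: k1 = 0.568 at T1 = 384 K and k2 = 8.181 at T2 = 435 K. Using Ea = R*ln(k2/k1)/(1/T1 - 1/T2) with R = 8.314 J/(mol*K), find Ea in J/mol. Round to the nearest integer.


Ea = R * ln(k2/k1) / (1/T1 - 1/T2)
ln(k2/k1) = ln(8.181/0.568) = 2.6674483
1/T1 - 1/T2 = 1/384 - 1/435 = 0.000305316092
Ea = 8.314 * 2.6674483 / 0.000305316092
Ea = 72637 J/mol


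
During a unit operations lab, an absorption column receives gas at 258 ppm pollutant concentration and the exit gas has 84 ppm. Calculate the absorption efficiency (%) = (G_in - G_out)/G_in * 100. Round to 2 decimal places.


Efficiency = (G_in - G_out) / G_in * 100%
Efficiency = (258 - 84) / 258 * 100
Efficiency = 174 / 258 * 100
Efficiency = 67.44%


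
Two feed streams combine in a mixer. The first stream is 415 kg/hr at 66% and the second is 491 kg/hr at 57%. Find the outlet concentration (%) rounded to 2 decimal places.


Mass balance on solute: F1*x1 + F2*x2 = F3*x3
F3 = F1 + F2 = 415 + 491 = 906 kg/hr
x3 = (F1*x1 + F2*x2)/F3
x3 = (415*0.66 + 491*0.57) / 906
x3 = 61.12%


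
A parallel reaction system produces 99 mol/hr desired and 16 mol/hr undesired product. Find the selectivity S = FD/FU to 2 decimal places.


S = desired product rate / undesired product rate
S = 99 / 16
S = 6.19


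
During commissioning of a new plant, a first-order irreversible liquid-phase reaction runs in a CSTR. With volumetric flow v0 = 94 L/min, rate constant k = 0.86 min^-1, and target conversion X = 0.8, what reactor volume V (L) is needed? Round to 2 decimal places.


V = v0 * X / (k * (1 - X))
V = 94 * 0.8 / (0.86 * (1 - 0.8))
V = 75.2 / (0.86 * 0.2)
V = 75.2 / 0.172
V = 437.21 L


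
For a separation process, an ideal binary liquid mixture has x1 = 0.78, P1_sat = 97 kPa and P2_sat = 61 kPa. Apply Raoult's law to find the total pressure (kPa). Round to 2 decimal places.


P = x1*P1_sat + x2*P2_sat
x2 = 1 - x1 = 1 - 0.78 = 0.22
P = 0.78*97 + 0.22*61
P = 75.66 + 13.42
P = 89.08 kPa


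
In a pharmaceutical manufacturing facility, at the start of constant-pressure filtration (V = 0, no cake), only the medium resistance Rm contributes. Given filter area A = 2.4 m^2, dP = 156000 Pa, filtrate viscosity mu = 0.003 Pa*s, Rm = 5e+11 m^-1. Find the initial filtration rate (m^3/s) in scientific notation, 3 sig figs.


rate = A * dP / (mu * Rm)
rate = 2.4 * 156000 / (0.003 * 5e+11)
rate = 374400.0 / 1.500e+09
rate = 2.50e-04 m^3/s


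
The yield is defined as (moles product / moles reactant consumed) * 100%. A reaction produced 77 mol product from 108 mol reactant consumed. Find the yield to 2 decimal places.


Yield = (moles product / moles consumed) * 100%
Yield = (77 / 108) * 100
Yield = 0.713 * 100
Yield = 71.30%


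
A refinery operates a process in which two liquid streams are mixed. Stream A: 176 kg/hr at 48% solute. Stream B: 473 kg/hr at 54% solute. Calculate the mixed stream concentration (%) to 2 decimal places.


Mass balance on solute: F1*x1 + F2*x2 = F3*x3
F3 = F1 + F2 = 176 + 473 = 649 kg/hr
x3 = (F1*x1 + F2*x2)/F3
x3 = (176*0.48 + 473*0.54) / 649
x3 = 52.37%


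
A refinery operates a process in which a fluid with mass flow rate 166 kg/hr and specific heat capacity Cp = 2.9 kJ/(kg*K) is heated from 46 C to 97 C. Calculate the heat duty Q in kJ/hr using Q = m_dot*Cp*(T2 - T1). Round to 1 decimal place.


Q = m_dot * Cp * (T2 - T1)
Q = 166 * 2.9 * (97 - 46)
Q = 166 * 2.9 * 51
Q = 24551.4 kJ/hr


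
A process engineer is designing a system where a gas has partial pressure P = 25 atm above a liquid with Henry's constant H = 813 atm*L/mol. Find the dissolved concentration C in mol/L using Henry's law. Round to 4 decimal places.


C = P / H
C = 25 / 813
C = 0.0308 mol/L


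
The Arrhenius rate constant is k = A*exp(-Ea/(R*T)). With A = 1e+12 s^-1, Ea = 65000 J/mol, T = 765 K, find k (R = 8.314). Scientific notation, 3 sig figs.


k = A * exp(-Ea/(R*T))
k = 1e+12 * exp(-65000 / (8.314 * 765))
k = 1e+12 * exp(-10.219788)
k = 3.64e+07


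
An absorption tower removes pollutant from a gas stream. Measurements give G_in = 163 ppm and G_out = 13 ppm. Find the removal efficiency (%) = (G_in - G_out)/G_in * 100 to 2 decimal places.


Efficiency = (G_in - G_out) / G_in * 100%
Efficiency = (163 - 13) / 163 * 100
Efficiency = 150 / 163 * 100
Efficiency = 92.02%


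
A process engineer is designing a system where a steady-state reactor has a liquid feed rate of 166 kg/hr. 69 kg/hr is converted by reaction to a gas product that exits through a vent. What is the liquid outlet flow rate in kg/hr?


Steady-state mass balance on the main outlet: F_out = F_in - F_removed
F_out = 166 - 69
F_out = 97 kg/hr


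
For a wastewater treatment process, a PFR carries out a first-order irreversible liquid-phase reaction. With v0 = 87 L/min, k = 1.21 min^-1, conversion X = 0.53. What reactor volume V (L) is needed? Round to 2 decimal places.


V = (v0/k) * ln(1/(1-X))
V = (87/1.21) * ln(1/(1-0.53))
V = 71.900826 * ln(2.12766)
V = 71.900826 * 0.755023
V = 54.29 L


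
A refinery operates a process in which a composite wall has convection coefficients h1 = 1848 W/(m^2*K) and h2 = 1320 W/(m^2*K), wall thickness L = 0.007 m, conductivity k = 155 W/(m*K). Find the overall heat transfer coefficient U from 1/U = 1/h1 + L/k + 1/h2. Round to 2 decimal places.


1/U = 1/h1 + L/k + 1/h2
1/U = 1/1848 + 0.007/155 + 1/1320
1/U = 0.0005411255 + 4.51613e-05 + 0.0007575758
1/U = 0.0013438626
U = 744.12 W/(m^2*K)


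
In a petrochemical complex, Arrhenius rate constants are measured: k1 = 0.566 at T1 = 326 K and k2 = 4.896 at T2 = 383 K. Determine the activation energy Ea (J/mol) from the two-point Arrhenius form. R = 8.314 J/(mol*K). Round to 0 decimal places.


Ea = R * ln(k2/k1) / (1/T1 - 1/T2)
ln(k2/k1) = ln(4.896/0.566) = 2.1575797
1/T1 - 1/T2 = 1/326 - 1/383 = 0.000456518605
Ea = 8.314 * 2.1575797 / 0.000456518605
Ea = 39293 J/mol


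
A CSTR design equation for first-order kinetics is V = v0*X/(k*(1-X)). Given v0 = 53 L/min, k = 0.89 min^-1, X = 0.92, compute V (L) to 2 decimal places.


V = v0 * X / (k * (1 - X))
V = 53 * 0.92 / (0.89 * (1 - 0.92))
V = 48.76 / (0.89 * 0.08)
V = 48.76 / 0.0712
V = 684.83 L


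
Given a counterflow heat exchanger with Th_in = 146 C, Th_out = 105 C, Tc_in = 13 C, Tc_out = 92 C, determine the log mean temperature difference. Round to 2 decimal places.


dT1 = Th_in - Tc_out = 146 - 92 = 54
dT2 = Th_out - Tc_in = 105 - 13 = 92
LMTD = (dT1 - dT2) / ln(dT1/dT2)
LMTD = (54 - 92) / ln(54/92)
LMTD = 71.32 K


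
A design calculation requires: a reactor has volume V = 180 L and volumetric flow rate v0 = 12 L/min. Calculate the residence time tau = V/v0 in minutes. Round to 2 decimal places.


tau = V / v0
tau = 180 / 12
tau = 15.00 min


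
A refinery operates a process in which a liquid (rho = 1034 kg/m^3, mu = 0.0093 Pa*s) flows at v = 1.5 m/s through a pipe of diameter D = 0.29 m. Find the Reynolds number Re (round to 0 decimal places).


Re = rho * v * D / mu
Re = 1034 * 1.5 * 0.29 / 0.0093
Re = 449.79 / 0.0093
Re = 48365


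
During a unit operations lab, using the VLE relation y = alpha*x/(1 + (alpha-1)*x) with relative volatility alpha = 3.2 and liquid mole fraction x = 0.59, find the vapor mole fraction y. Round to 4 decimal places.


y = alpha*x / (1 + (alpha-1)*x)
y = 3.2*0.59 / (1 + (3.2-1)*0.59)
y = 1.888 / (1 + 1.298)
y = 1.888 / 2.298
y = 0.8216


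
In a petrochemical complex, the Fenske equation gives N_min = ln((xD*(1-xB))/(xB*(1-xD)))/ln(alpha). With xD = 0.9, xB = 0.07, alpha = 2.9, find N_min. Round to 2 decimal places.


N_min = ln((xD*(1-xB))/(xB*(1-xD))) / ln(alpha)
Numerator inside ln: 0.837 / 0.007 = 119.571429
ln(119.571429) = 4.783914
ln(alpha) = ln(2.9) = 1.064711
N_min = 4.783914 / 1.064711 = 4.49


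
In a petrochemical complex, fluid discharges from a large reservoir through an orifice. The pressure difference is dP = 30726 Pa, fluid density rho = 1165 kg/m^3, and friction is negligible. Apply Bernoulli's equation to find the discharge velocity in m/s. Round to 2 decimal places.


v = sqrt(2*dP/rho)
v = sqrt(2*30726/1165)
v = sqrt(52.748498)
v = 7.26 m/s


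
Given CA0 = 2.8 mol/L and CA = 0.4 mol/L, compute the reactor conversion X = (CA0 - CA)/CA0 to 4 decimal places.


X = (CA0 - CA) / CA0
X = (2.8 - 0.4) / 2.8
X = 2.4 / 2.8
X = 0.8571


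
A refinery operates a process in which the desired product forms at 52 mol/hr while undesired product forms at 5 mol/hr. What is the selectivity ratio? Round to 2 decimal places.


S = desired product rate / undesired product rate
S = 52 / 5
S = 10.40


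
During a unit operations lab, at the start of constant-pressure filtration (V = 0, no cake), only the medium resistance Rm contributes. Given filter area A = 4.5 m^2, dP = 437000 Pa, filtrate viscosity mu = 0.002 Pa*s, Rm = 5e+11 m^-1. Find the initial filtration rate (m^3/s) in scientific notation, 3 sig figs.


rate = A * dP / (mu * Rm)
rate = 4.5 * 437000 / (0.002 * 5e+11)
rate = 1966500.0 / 1.000e+09
rate = 1.97e-03 m^3/s


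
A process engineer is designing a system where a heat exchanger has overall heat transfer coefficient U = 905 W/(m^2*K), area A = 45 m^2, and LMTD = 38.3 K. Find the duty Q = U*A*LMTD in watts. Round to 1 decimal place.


Q = U * A * LMTD
Q = 905 * 45 * 38.3
Q = 1559767.5 W


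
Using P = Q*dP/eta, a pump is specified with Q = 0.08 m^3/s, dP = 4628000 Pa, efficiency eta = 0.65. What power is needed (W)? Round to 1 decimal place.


P = Q * dP / eta
P = 0.08 * 4628000 / 0.65
P = 370240.0 / 0.65
P = 569600.0 W


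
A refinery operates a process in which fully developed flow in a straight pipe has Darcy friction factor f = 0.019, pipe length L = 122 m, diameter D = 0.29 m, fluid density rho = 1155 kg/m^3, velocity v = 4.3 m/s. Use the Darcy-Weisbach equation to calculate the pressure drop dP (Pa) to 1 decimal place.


dP = f * (L/D) * (rho*v^2/2)
dP = 0.019 * (122/0.29) * (1155*4.3^2/2)
L/D = 420.68965517
rho*v^2/2 = 1155*18.49/2 = 10677.975
dP = 0.019 * 420.68965517 * 10677.975
dP = 85350.2 Pa


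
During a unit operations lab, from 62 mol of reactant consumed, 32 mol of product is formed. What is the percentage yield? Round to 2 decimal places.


Yield = (moles product / moles consumed) * 100%
Yield = (32 / 62) * 100
Yield = 0.5161 * 100
Yield = 51.61%


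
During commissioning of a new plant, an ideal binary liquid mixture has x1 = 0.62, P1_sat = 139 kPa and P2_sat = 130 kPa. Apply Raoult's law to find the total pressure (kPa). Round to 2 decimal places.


P = x1*P1_sat + x2*P2_sat
x2 = 1 - x1 = 1 - 0.62 = 0.38
P = 0.62*139 + 0.38*130
P = 86.18 + 49.4
P = 135.58 kPa


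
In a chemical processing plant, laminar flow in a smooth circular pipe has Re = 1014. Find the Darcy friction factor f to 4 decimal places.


f = 64 / Re
f = 64 / 1014
f = 0.0631


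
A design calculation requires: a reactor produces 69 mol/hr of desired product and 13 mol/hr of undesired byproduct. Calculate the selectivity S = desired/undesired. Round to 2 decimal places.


S = desired product rate / undesired product rate
S = 69 / 13
S = 5.31


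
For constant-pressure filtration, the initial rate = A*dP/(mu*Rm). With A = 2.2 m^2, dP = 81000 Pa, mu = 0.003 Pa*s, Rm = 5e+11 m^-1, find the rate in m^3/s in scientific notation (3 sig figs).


rate = A * dP / (mu * Rm)
rate = 2.2 * 81000 / (0.003 * 5e+11)
rate = 178200.0 / 1.500e+09
rate = 1.19e-04 m^3/s


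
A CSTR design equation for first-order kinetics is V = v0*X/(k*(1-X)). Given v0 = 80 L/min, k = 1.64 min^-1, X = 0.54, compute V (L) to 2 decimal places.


V = v0 * X / (k * (1 - X))
V = 80 * 0.54 / (1.64 * (1 - 0.54))
V = 43.2 / (1.64 * 0.46)
V = 43.2 / 0.7544
V = 57.26 L


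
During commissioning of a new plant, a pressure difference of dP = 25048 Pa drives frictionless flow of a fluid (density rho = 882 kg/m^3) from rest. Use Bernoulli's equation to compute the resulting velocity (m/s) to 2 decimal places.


v = sqrt(2*dP/rho)
v = sqrt(2*25048/882)
v = sqrt(56.798186)
v = 7.54 m/s


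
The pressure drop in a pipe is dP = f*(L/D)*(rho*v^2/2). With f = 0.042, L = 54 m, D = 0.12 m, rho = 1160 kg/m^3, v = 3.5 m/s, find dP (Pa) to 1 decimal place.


dP = f * (L/D) * (rho*v^2/2)
dP = 0.042 * (54/0.12) * (1160*3.5^2/2)
L/D = 450.0
rho*v^2/2 = 1160*12.25/2 = 7105.0
dP = 0.042 * 450.0 * 7105.0
dP = 134284.5 Pa


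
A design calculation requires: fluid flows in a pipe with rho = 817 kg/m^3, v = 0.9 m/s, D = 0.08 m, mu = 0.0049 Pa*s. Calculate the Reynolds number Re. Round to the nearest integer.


Re = rho * v * D / mu
Re = 817 * 0.9 * 0.08 / 0.0049
Re = 58.824 / 0.0049
Re = 12005


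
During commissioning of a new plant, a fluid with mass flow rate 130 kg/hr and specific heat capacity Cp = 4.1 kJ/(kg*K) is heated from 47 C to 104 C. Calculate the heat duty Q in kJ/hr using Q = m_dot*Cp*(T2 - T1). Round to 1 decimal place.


Q = m_dot * Cp * (T2 - T1)
Q = 130 * 4.1 * (104 - 47)
Q = 130 * 4.1 * 57
Q = 30381.0 kJ/hr


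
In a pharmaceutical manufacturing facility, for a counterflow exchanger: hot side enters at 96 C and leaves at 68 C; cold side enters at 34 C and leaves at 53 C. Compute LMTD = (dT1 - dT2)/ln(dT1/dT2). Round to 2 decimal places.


dT1 = Th_in - Tc_out = 96 - 53 = 43
dT2 = Th_out - Tc_in = 68 - 34 = 34
LMTD = (dT1 - dT2) / ln(dT1/dT2)
LMTD = (43 - 34) / ln(43/34)
LMTD = 38.32 K


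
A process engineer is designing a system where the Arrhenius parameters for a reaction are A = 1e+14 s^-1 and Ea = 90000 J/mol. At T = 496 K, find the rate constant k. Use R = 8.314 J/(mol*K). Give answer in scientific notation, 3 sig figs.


k = A * exp(-Ea/(R*T))
k = 1e+14 * exp(-90000 / (8.314 * 496))
k = 1e+14 * exp(-21.824827)
k = 3.32e+04


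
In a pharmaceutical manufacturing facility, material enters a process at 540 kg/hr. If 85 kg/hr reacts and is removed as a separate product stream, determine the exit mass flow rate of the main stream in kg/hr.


Steady-state mass balance on the main outlet: F_out = F_in - F_removed
F_out = 540 - 85
F_out = 455 kg/hr


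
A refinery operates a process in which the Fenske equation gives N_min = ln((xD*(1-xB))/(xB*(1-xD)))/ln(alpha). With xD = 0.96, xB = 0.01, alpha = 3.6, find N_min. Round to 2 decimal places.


N_min = ln((xD*(1-xB))/(xB*(1-xD))) / ln(alpha)
Numerator inside ln: 0.9504 / 0.0004 = 2376.0
ln(2376.0) = 7.773174
ln(alpha) = ln(3.6) = 1.280934
N_min = 7.773174 / 1.280934 = 6.07


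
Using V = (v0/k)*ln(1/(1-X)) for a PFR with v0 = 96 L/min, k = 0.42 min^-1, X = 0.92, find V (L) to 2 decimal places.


V = (v0/k) * ln(1/(1-X))
V = (96/0.42) * ln(1/(1-0.92))
V = 228.571429 * ln(12.5)
V = 228.571429 * 2.525729
V = 577.31 L


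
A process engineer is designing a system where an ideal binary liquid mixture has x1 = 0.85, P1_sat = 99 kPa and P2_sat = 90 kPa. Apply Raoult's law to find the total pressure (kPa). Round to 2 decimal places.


P = x1*P1_sat + x2*P2_sat
x2 = 1 - x1 = 1 - 0.85 = 0.15
P = 0.85*99 + 0.15*90
P = 84.15 + 13.5
P = 97.65 kPa


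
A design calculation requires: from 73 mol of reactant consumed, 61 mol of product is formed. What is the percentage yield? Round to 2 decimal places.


Yield = (moles product / moles consumed) * 100%
Yield = (61 / 73) * 100
Yield = 0.8356 * 100
Yield = 83.56%


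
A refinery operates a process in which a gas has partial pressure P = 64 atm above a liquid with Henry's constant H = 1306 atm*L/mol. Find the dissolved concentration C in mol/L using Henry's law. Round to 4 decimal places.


C = P / H
C = 64 / 1306
C = 0.0490 mol/L


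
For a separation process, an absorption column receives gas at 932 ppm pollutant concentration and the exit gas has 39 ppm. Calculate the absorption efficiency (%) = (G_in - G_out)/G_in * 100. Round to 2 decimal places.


Efficiency = (G_in - G_out) / G_in * 100%
Efficiency = (932 - 39) / 932 * 100
Efficiency = 893 / 932 * 100
Efficiency = 95.82%


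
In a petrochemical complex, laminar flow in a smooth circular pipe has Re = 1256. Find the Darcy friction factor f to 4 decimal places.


f = 64 / Re
f = 64 / 1256
f = 0.0510


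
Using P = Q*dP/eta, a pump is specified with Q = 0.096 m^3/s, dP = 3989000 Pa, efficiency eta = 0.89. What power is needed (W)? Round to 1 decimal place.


P = Q * dP / eta
P = 0.096 * 3989000 / 0.89
P = 382944.0 / 0.89
P = 430274.2 W


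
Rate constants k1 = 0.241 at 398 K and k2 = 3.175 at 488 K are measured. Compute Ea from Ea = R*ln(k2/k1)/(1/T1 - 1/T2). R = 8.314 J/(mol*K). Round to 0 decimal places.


Ea = R * ln(k2/k1) / (1/T1 - 1/T2)
ln(k2/k1) = ln(3.175/0.241) = 2.578266
1/T1 - 1/T2 = 1/398 - 1/488 = 0.000463382486
Ea = 8.314 * 2.578266 / 0.000463382486
Ea = 46259 J/mol


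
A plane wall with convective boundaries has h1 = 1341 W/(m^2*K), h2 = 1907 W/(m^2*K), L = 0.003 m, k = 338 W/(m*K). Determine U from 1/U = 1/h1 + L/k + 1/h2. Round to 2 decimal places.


1/U = 1/h1 + L/k + 1/h2
1/U = 1/1341 + 0.003/338 + 1/1907
1/U = 0.0007457122 + 8.8757e-06 + 0.0005243838
1/U = 0.0012789717
U = 781.88 W/(m^2*K)


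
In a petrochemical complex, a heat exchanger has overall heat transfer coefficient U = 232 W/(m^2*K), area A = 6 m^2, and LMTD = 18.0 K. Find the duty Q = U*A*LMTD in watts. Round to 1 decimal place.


Q = U * A * LMTD
Q = 232 * 6 * 18.0
Q = 25056.0 W


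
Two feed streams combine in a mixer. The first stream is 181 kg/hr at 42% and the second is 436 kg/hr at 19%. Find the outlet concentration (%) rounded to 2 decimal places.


Mass balance on solute: F1*x1 + F2*x2 = F3*x3
F3 = F1 + F2 = 181 + 436 = 617 kg/hr
x3 = (F1*x1 + F2*x2)/F3
x3 = (181*0.42 + 436*0.19) / 617
x3 = 25.75%


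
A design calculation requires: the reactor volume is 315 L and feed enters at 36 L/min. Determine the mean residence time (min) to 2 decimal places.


tau = V / v0
tau = 315 / 36
tau = 8.75 min


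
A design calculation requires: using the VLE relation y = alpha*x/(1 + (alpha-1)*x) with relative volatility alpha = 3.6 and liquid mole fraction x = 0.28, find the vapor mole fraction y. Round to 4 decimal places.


y = alpha*x / (1 + (alpha-1)*x)
y = 3.6*0.28 / (1 + (3.6-1)*0.28)
y = 1.008 / (1 + 0.728)
y = 1.008 / 1.728
y = 0.5833


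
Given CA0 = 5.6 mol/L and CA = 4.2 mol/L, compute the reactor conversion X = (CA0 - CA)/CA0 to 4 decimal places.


X = (CA0 - CA) / CA0
X = (5.6 - 4.2) / 5.6
X = 1.4 / 5.6
X = 0.2500


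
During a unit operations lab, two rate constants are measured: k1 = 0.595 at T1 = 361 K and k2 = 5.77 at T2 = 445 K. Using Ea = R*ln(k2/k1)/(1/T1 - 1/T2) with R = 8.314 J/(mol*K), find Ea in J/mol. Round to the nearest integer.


Ea = R * ln(k2/k1) / (1/T1 - 1/T2)
ln(k2/k1) = ln(5.77/0.595) = 2.271866
1/T1 - 1/T2 = 1/361 - 1/445 = 0.000522892091
Ea = 8.314 * 2.271866 / 0.000522892091
Ea = 36123 J/mol


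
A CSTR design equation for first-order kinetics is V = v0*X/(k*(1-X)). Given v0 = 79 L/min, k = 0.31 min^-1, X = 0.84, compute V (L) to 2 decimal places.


V = v0 * X / (k * (1 - X))
V = 79 * 0.84 / (0.31 * (1 - 0.84))
V = 66.36 / (0.31 * 0.16)
V = 66.36 / 0.0496
V = 1337.90 L


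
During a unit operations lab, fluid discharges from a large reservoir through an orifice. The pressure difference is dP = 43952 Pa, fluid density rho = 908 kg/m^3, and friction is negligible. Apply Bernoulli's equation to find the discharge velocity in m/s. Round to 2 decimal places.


v = sqrt(2*dP/rho)
v = sqrt(2*43952/908)
v = sqrt(96.810573)
v = 9.84 m/s


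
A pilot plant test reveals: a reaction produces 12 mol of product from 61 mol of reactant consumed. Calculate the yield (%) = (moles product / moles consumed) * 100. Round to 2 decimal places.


Yield = (moles product / moles consumed) * 100%
Yield = (12 / 61) * 100
Yield = 0.1967 * 100
Yield = 19.67%


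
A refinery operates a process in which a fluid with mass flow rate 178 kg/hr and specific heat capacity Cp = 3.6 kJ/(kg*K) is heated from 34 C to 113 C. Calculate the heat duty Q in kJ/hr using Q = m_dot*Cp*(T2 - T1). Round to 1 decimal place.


Q = m_dot * Cp * (T2 - T1)
Q = 178 * 3.6 * (113 - 34)
Q = 178 * 3.6 * 79
Q = 50623.2 kJ/hr


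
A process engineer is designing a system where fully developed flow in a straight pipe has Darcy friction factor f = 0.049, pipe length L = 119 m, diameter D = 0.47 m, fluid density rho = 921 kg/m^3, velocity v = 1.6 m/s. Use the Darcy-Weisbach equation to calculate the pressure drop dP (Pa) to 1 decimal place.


dP = f * (L/D) * (rho*v^2/2)
dP = 0.049 * (119/0.47) * (921*1.6^2/2)
L/D = 253.19148936
rho*v^2/2 = 921*2.56/2 = 1178.88
dP = 0.049 * 253.19148936 * 1178.88
dP = 14625.6 Pa


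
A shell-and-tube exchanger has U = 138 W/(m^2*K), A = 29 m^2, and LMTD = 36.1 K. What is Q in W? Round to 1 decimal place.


Q = U * A * LMTD
Q = 138 * 29 * 36.1
Q = 144472.2 W


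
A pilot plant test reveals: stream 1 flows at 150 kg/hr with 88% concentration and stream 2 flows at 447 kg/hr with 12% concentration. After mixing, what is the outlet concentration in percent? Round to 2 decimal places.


Mass balance on solute: F1*x1 + F2*x2 = F3*x3
F3 = F1 + F2 = 150 + 447 = 597 kg/hr
x3 = (F1*x1 + F2*x2)/F3
x3 = (150*0.88 + 447*0.12) / 597
x3 = 31.10%


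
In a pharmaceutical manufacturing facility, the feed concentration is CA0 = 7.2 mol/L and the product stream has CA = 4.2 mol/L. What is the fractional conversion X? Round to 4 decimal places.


X = (CA0 - CA) / CA0
X = (7.2 - 4.2) / 7.2
X = 3.0 / 7.2
X = 0.4167


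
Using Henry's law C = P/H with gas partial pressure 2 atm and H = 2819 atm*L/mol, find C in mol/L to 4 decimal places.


C = P / H
C = 2 / 2819
C = 0.0007 mol/L


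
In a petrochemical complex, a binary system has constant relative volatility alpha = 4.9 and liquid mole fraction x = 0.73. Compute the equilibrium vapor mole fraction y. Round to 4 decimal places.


y = alpha*x / (1 + (alpha-1)*x)
y = 4.9*0.73 / (1 + (4.9-1)*0.73)
y = 3.577 / (1 + 2.847)
y = 3.577 / 3.847
y = 0.9298


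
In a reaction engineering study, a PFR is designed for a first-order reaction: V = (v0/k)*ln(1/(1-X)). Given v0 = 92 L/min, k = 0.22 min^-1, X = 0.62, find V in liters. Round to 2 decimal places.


V = (v0/k) * ln(1/(1-X))
V = (92/0.22) * ln(1/(1-0.62))
V = 418.181818 * ln(2.631579)
V = 418.181818 * 0.967584
V = 404.63 L


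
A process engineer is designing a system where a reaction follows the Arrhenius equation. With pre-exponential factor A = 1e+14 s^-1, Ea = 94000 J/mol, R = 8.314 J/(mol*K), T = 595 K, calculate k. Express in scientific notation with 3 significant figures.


k = A * exp(-Ea/(R*T))
k = 1e+14 * exp(-94000 / (8.314 * 595))
k = 1e+14 * exp(-19.002068)
k = 5.59e+05


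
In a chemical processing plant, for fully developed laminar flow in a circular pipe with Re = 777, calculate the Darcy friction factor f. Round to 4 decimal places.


f = 64 / Re
f = 64 / 777
f = 0.0824


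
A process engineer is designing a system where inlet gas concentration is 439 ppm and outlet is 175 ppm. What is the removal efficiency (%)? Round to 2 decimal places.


Efficiency = (G_in - G_out) / G_in * 100%
Efficiency = (439 - 175) / 439 * 100
Efficiency = 264 / 439 * 100
Efficiency = 60.14%


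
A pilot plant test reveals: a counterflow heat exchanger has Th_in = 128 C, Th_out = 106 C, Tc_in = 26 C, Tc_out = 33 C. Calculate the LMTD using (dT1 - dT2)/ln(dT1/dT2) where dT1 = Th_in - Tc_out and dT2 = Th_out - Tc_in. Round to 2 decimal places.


dT1 = Th_in - Tc_out = 128 - 33 = 95
dT2 = Th_out - Tc_in = 106 - 26 = 80
LMTD = (dT1 - dT2) / ln(dT1/dT2)
LMTD = (95 - 80) / ln(95/80)
LMTD = 87.29 K


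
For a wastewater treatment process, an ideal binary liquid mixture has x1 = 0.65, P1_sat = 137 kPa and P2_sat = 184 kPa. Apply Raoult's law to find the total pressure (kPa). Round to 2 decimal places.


P = x1*P1_sat + x2*P2_sat
x2 = 1 - x1 = 1 - 0.65 = 0.35
P = 0.65*137 + 0.35*184
P = 89.05 + 64.4
P = 153.45 kPa


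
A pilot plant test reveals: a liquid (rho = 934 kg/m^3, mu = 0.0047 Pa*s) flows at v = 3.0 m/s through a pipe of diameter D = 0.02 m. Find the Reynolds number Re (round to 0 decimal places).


Re = rho * v * D / mu
Re = 934 * 3.0 * 0.02 / 0.0047
Re = 56.04 / 0.0047
Re = 11923


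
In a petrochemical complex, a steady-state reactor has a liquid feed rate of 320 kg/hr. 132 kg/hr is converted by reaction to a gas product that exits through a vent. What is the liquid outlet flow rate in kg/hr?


Steady-state mass balance on the main outlet: F_out = F_in - F_removed
F_out = 320 - 132
F_out = 188 kg/hr


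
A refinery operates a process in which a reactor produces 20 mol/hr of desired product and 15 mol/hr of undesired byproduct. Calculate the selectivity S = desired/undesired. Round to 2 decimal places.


S = desired product rate / undesired product rate
S = 20 / 15
S = 1.33


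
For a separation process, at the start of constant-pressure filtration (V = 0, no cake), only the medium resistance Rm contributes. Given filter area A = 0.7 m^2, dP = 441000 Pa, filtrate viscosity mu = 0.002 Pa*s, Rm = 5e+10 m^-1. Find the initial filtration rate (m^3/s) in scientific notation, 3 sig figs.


rate = A * dP / (mu * Rm)
rate = 0.7 * 441000 / (0.002 * 5e+10)
rate = 308700.0 / 1.000e+08
rate = 3.09e-03 m^3/s


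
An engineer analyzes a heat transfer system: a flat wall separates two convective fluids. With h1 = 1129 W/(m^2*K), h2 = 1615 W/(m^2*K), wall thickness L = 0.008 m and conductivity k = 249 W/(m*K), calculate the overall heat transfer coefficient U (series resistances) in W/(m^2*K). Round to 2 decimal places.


1/U = 1/h1 + L/k + 1/h2
1/U = 1/1129 + 0.008/249 + 1/1615
1/U = 0.0008857396 + 3.21285e-05 + 0.000619195
1/U = 0.0015370631
U = 650.59 W/(m^2*K)


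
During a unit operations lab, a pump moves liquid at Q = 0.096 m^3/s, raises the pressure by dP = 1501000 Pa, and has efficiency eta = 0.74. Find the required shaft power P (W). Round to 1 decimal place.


P = Q * dP / eta
P = 0.096 * 1501000 / 0.74
P = 144096.0 / 0.74
P = 194724.3 W


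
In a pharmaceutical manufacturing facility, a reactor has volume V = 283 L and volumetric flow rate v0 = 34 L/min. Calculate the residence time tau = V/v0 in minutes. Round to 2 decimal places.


tau = V / v0
tau = 283 / 34
tau = 8.32 min


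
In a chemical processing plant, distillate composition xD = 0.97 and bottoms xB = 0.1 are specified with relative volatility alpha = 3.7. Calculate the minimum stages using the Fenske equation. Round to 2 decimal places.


N_min = ln((xD*(1-xB))/(xB*(1-xD))) / ln(alpha)
Numerator inside ln: 0.873 / 0.003 = 291.0
ln(291.0) = 5.673323
ln(alpha) = ln(3.7) = 1.308333
N_min = 5.673323 / 1.308333 = 4.34


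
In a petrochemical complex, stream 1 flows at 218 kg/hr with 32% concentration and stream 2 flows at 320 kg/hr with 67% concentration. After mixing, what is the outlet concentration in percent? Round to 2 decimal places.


Mass balance on solute: F1*x1 + F2*x2 = F3*x3
F3 = F1 + F2 = 218 + 320 = 538 kg/hr
x3 = (F1*x1 + F2*x2)/F3
x3 = (218*0.32 + 320*0.67) / 538
x3 = 52.82%


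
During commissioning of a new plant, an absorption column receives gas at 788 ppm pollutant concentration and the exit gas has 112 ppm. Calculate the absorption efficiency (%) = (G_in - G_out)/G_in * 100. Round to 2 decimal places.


Efficiency = (G_in - G_out) / G_in * 100%
Efficiency = (788 - 112) / 788 * 100
Efficiency = 676 / 788 * 100
Efficiency = 85.79%


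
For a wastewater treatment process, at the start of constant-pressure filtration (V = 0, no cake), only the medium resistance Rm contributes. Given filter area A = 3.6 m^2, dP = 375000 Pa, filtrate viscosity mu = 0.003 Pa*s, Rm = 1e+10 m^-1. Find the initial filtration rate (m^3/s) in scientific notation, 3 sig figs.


rate = A * dP / (mu * Rm)
rate = 3.6 * 375000 / (0.003 * 1e+10)
rate = 1350000.0 / 3.000e+07
rate = 4.50e-02 m^3/s


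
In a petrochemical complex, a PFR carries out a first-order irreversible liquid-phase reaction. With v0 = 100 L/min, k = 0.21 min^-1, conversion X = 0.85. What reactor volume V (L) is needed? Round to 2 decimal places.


V = (v0/k) * ln(1/(1-X))
V = (100/0.21) * ln(1/(1-0.85))
V = 476.190476 * ln(6.666667)
V = 476.190476 * 1.89712
V = 903.39 L


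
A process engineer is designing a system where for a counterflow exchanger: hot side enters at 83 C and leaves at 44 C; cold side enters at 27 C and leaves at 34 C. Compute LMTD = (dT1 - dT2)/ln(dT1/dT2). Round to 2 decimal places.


dT1 = Th_in - Tc_out = 83 - 34 = 49
dT2 = Th_out - Tc_in = 44 - 27 = 17
LMTD = (dT1 - dT2) / ln(dT1/dT2)
LMTD = (49 - 17) / ln(49/17)
LMTD = 30.23 K


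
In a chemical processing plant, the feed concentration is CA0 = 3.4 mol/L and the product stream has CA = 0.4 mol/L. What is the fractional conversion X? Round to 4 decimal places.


X = (CA0 - CA) / CA0
X = (3.4 - 0.4) / 3.4
X = 3.0 / 3.4
X = 0.8824


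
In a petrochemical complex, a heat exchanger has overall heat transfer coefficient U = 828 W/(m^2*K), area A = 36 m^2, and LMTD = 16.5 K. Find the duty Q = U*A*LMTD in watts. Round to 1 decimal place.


Q = U * A * LMTD
Q = 828 * 36 * 16.5
Q = 491832.0 W


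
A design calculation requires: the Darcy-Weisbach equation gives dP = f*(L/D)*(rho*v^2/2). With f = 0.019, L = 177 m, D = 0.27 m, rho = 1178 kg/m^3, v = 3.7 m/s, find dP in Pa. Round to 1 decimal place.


dP = f * (L/D) * (rho*v^2/2)
dP = 0.019 * (177/0.27) * (1178*3.7^2/2)
L/D = 655.55555556
rho*v^2/2 = 1178*13.69/2 = 8063.41
dP = 0.019 * 655.55555556 * 8063.41
dP = 100434.3 Pa


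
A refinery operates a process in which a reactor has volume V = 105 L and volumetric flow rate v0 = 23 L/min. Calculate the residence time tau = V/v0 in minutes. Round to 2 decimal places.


tau = V / v0
tau = 105 / 23
tau = 4.57 min


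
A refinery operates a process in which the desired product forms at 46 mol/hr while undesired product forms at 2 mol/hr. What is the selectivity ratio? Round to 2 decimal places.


S = desired product rate / undesired product rate
S = 46 / 2
S = 23.00


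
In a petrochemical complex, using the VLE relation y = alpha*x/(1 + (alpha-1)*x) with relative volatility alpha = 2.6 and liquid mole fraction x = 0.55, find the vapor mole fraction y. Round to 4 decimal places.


y = alpha*x / (1 + (alpha-1)*x)
y = 2.6*0.55 / (1 + (2.6-1)*0.55)
y = 1.43 / (1 + 0.88)
y = 1.43 / 1.88
y = 0.7606


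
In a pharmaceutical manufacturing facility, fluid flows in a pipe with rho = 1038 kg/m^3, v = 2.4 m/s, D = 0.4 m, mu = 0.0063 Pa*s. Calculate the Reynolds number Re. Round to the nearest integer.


Re = rho * v * D / mu
Re = 1038 * 2.4 * 0.4 / 0.0063
Re = 996.48 / 0.0063
Re = 158171


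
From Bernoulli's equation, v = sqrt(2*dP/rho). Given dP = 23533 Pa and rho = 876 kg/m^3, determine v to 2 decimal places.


v = sqrt(2*dP/rho)
v = sqrt(2*23533/876)
v = sqrt(53.728311)
v = 7.33 m/s


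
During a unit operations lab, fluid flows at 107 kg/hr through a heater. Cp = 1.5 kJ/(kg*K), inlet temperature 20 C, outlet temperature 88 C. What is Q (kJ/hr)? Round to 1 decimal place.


Q = m_dot * Cp * (T2 - T1)
Q = 107 * 1.5 * (88 - 20)
Q = 107 * 1.5 * 68
Q = 10914.0 kJ/hr


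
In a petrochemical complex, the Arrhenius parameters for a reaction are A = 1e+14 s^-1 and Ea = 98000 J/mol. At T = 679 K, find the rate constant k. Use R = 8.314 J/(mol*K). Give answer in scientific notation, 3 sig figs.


k = A * exp(-Ea/(R*T))
k = 1e+14 * exp(-98000 / (8.314 * 679))
k = 1e+14 * exp(-17.359863)
k = 2.89e+06


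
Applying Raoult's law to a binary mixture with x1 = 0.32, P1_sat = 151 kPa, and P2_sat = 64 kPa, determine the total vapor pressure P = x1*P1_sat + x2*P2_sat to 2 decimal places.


P = x1*P1_sat + x2*P2_sat
x2 = 1 - x1 = 1 - 0.32 = 0.68
P = 0.32*151 + 0.68*64
P = 48.32 + 43.52
P = 91.84 kPa
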